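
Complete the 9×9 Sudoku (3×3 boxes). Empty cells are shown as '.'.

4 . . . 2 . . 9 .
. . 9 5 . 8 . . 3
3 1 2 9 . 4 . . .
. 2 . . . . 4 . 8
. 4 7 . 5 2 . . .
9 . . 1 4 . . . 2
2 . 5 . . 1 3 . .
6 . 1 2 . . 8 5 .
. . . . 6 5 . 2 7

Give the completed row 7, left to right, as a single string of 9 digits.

r2c1 = 7 (sole candidate).
r2c2 = 6 (sole candidate).
r2c5 = 1 (sole candidate).
r2c7 = 2 (sole candidate).
r2c8 = 4 (sole candidate).
r3c5 = 7 (sole candidate).
r7c8 = 6: row 7 has {1,2,3,5}; col 8 has {2,4,5,9}; box has {2,3,5,7,8} → only 6 remains.
r9c1 = 8 (sole candidate).
r1c3 = 8 (sole candidate).
r3c8 = 8 (sole candidate).
r5c1 = 1 (sole candidate).
r5c8 = 3 (sole candidate).
r6c8 = 7 (sole candidate).
r1c2 = 5 (sole candidate).
r4c1 = 5 (sole candidate).
r4c8 = 1 (sole candidate).
r1c7 = 7 (hidden single in row 1).
r1c9 = 1 (hidden single in row 1).
r5c4 = 8 (hidden single in row 5).
r6c2 = 8 (hidden single in row 6).
r6c7 = 5 (hidden single in row 6).
r3c7 = 6 (sole candidate).
r3c9 = 5 (sole candidate).
r5c7 = 9 (sole candidate).
r5c9 = 6 (sole candidate).
r9c7 = 1 (sole candidate).
r7c5 = 8: in row 7, 8 can only go here (every other open cell in that row sees an 8).
r8c9 = 4 (hidden single in row 8).
r7c9 = 9: row 7 has {1,2,3,5,6,8}; col 9 has {1,2,3,4,5,6,7,8}; box has {1,2,3,4,5,6,7,8} → only 9 remains.
r7c2 = 7: row 7 has {1,2,3,5,6,8,9}; col 2 has {1,2,4,5,6,8}; box has {1,2,5,6,8} → only 7 remains.
r7c4 = 4: row 7 has {1,2,3,5,6,7,8,9}; col 4 has {1,2,5,8,9}; box has {1,2,5,6,8} → only 4 remains.

275481369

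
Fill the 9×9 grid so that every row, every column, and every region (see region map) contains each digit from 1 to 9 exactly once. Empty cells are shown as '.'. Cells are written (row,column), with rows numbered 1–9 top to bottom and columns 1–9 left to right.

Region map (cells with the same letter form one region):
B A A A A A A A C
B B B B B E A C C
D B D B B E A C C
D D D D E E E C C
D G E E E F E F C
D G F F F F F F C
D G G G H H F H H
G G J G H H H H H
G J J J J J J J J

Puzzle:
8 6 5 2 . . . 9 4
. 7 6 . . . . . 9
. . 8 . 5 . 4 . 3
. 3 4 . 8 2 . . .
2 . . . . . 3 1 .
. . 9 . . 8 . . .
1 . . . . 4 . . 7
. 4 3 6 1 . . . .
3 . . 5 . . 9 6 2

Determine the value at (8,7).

(2,1) = 4 (sole candidate).
(5,3) = 7 (sole candidate).
(7,3) = 2 (sole candidate).
(9,3) = 1 (sole candidate).
(9,6) = 7 (sole candidate).
(9,2) = 8 (sole candidate).
(9,5) = 4 (sole candidate).
(5,4) = 4 (hidden single in row 5).
(5,9) = 8 (hidden single in row 5).
(8,9) = 5 (sole candidate).
(8,6) = 9 (sole candidate).
(8,1) = 7 (sole candidate).
(2,7) = 8 (hidden single in row 2).
(8,7) = 2: row 8 has {1,3,4,5,6,7,9}; col 7 has {3,4,8,9}; region has {1,4,5,7,9} → only 2 remains.

2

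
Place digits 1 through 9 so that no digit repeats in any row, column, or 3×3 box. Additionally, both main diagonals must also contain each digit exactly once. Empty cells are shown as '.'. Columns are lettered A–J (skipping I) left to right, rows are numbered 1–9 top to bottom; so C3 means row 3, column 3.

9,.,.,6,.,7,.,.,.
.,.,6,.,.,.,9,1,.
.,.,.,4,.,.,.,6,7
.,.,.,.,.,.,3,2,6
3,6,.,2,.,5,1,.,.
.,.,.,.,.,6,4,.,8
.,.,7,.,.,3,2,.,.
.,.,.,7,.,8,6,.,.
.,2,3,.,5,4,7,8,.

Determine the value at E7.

6

F2 = 2: row 2 has {1,6,9}; col 6 has {3,4,5,6,7,8}; box has {4,6,7} → only 2 remains.
F4 = 9: row 4 has {2,3,6}; col 6 has {2,3,4,5,6,7,8}; box has {2,5,6}; anti-diagonal has {1,7} → only 9 remains.
J5 = 9: row 5 has {1,2,3,5,6}; col 9 has {6,7,8}; box has {1,2,3,4,6,8} → only 9 remains.
D6 = 3: row 6 has {4,6,8}; col 4 has {2,4,6,7}; box has {2,5,6,9}; anti-diagonal has {1,7,9} → only 3 remains.
A9 = 6: row 9 has {2,3,4,5,7,8}; col 1 has {3,9}; box has {2,3,7}; anti-diagonal has {1,3,7,9} → only 6 remains.
J9 = 1: row 9 has {2,3,4,5,6,7,8}; col 9 has {6,7,8,9}; box has {2,6,7,8}; main diagonal has {2,6,9} → only 1 remains.
F3 = 1: row 3 has {4,6,7}; col 6 has {2,3,4,5,6,7,8,9}; box has {2,4,6,7} → only 1 remains.
D4 = 8: row 4 has {2,3,6,9}; col 4 has {2,3,4,6,7}; box has {2,3,5,6,9}; main diagonal has {1,2,6,9} → only 8 remains.
E5 = 4: row 5 has {1,2,3,5,6,9}; col 5 has {5}; box has {2,3,5,6,8,9}; main diagonal has {1,2,6,8,9}; anti-diagonal has {1,3,6,7,9} → only 4 remains.
H5 = 7: row 5 has {1,2,3,4,5,6,9}; col 8 has {1,2,6,8}; box has {1,2,3,4,6,8,9} → only 7 remains.
H6 = 5: row 6 has {3,4,6,8}; col 8 has {1,2,6,7,8}; box has {1,2,3,4,6,7,8,9} → only 5 remains.
B8 = 5: row 8 has {6,7,8}; col 2 has {2,6}; box has {2,3,6,7}; anti-diagonal has {1,3,4,6,7,9} → only 5 remains.
H8 = 3: row 8 has {5,6,7,8}; col 8 has {1,2,5,6,7,8}; box has {1,2,6,7,8}; main diagonal has {1,2,4,6,8,9} → only 3 remains.
J8 = 4: row 8 has {3,5,6,7,8}; col 9 has {1,6,7,8,9}; box has {1,2,3,6,7,8} → only 4 remains.
D9 = 9: row 9 has {1,2,3,4,5,6,7,8}; col 4 has {2,3,4,6,7,8}; box has {3,4,5,7,8} → only 9 remains.
H1 = 4: row 1 has {6,7,9}; col 8 has {1,2,3,5,6,7,8}; box has {1,6,7,9} → only 4 remains.
J1 = 2: row 1 has {4,6,7,9}; col 9 has {1,4,6,7,8,9}; box has {1,4,6,7,9}; anti-diagonal has {1,3,4,5,6,7,9} → only 2 remains.
B2 = 7: row 2 has {1,2,6,9}; col 2 has {2,5,6}; box has {6,9}; main diagonal has {1,2,3,4,6,8,9} → only 7 remains.
D2 = 5: row 2 has {1,2,6,7,9}; col 4 has {2,3,4,6,7,8,9}; box has {1,2,4,6,7} → only 5 remains.
J2 = 3: row 2 has {1,2,5,6,7,9}; col 9 has {1,2,4,6,7,8,9}; box has {1,2,4,6,7,9} → only 3 remains.
C3 = 5: row 3 has {1,4,6,7}; col 3 has {3,6,7}; box has {6,7,9}; main diagonal has {1,2,3,4,6,7,8,9} → only 5 remains.
G3 = 8: row 3 has {1,4,5,6,7}; col 7 has {1,2,3,4,6,7,9}; box has {1,2,3,4,6,7,9}; anti-diagonal has {1,2,3,4,5,6,7,9} → only 8 remains.
C5 = 8: row 5 has {1,2,3,4,5,6,7,9}; col 3 has {3,5,6,7}; box has {3,6} → only 8 remains.
D7 = 1: row 7 has {2,3,7}; col 4 has {2,3,4,5,6,7,8,9}; box has {3,4,5,7,8,9} → only 1 remains.
E7 = 6: row 7 has {1,2,3,7}; col 5 has {4,5}; box has {1,3,4,5,7,8,9} → only 6 remains.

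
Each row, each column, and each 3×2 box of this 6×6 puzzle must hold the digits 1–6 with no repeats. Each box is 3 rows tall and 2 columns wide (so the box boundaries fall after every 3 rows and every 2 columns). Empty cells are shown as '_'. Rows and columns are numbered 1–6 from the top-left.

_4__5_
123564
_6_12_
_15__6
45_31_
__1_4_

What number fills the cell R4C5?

3

R1C1 = 3: row 1 has {4,5}; col 1 has {1,4}; box has {1,2,4,6} → only 3 remains.
R1C6 = 1: row 1 has {3,4,5}; col 6 has {4,6}; box has {2,4,5,6} → only 1 remains.
R3C1 = 5: row 3 has {1,2,6}; col 1 has {1,3,4}; box has {1,2,3,4,6} → only 5 remains.
R3C3 = 4: row 3 has {1,2,5,6}; col 3 has {1,3,5}; box has {1,3,5} → only 4 remains.
R3C6 = 3: row 3 has {1,2,4,5,6}; col 6 has {1,4,6}; box has {1,2,4,5,6} → only 3 remains.
R4C1 = 2: row 4 has {1,5,6}; col 1 has {1,3,4,5}; box has {1,4,5} → only 2 remains.
R4C4 = 4: row 4 has {1,2,5,6}; col 4 has {1,3,5}; box has {1,3,5} → only 4 remains.
R4C5 = 3: row 4 has {1,2,4,5,6}; col 5 has {1,2,4,5,6}; box has {1,4,6} → only 3 remains.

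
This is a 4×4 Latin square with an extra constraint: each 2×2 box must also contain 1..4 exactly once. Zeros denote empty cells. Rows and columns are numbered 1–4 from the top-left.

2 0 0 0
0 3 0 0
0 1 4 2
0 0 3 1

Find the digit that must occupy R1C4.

R1C2 = 4: row 1 has {2}; col 2 has {1,3}; box has {2,3} → only 4 remains.
R1C3 = 1: row 1 has {2,4}; col 3 has {3,4}; box has {} → only 1 remains.
R1C4 = 3: row 1 has {1,2,4}; col 4 has {1,2}; box has {1} → only 3 remains.

3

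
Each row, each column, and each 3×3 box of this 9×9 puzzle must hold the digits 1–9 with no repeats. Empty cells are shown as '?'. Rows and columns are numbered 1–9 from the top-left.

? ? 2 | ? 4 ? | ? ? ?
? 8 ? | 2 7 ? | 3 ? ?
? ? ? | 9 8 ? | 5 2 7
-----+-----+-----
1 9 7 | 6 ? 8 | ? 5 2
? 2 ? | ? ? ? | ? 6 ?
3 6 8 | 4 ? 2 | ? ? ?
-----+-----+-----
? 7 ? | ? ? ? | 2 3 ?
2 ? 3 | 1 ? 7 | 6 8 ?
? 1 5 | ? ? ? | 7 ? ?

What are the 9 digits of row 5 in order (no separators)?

524719863

row 4, column 5 = 3: row 4 has {1,2,5,6,7,8,9}; col 5 has {4,7,8}; box has {2,4,6,8} → only 3 remains.
row 4, column 7 = 4: row 4 has {1,2,3,5,6,7,8,9}; col 7 has {2,3,5,6,7}; box has {2,5,6} → only 4 remains.
row 5, column 3 = 4: row 5 has {2,6}; col 3 has {2,3,5,7,8}; box has {1,2,3,6,7,8,9} → only 4 remains.
row 8, column 2 = 4: row 8 has {1,2,3,6,7,8}; col 2 has {1,2,6,7,8,9}; box has {1,2,3,5,7} → only 4 remains.
row 3, column 2 = 3: row 3 has {2,5,7,8,9}; col 2 has {1,2,4,6,7,8,9}; box has {2,8} → only 3 remains.
row 5, column 1 = 5: row 5 has {2,4,6}; col 1 has {1,2,3}; box has {1,2,3,4,6,7,8,9} → only 5 remains.
row 5, column 4 = 7: row 5 has {2,4,5,6}; col 4 has {1,2,4,6,9}; box has {2,3,4,6,8} → only 7 remains.
row 1, column 2 = 5: row 1 has {2,4}; col 2 has {1,2,3,4,6,7,8,9}; box has {2,3,8} → only 5 remains.
row 1, column 4 = 3: row 1 has {2,4,5}; col 4 has {1,2,4,6,7,9}; box has {2,4,7,8,9} → only 3 remains.
row 9, column 4 = 8: row 9 has {1,5,7}; col 4 has {1,2,3,4,6,7,9}; box has {1,7} → only 8 remains.
row 7, column 4 = 5: row 7 has {2,3,7}; col 4 has {1,2,3,4,6,7,8,9}; box has {1,7,8} → only 5 remains.
row 8, column 5 = 9: row 8 has {1,2,3,4,6,7,8}; col 5 has {3,4,7,8}; box has {1,5,7,8} → only 9 remains.
row 8, column 9 = 5: row 8 has {1,2,3,4,6,7,8,9}; col 9 has {2,7}; box has {2,3,6,7,8} → only 5 remains.
row 5, column 5 = 1: row 5 has {2,4,5,6,7}; col 5 has {3,4,7,8,9}; box has {2,3,4,6,7,8} → only 1 remains.
row 5, column 6 = 9: row 5 has {1,2,4,5,6,7}; col 6 has {2,7,8}; box has {1,2,3,4,6,7,8} → only 9 remains.
row 5, column 7 = 8: row 5 has {1,2,4,5,6,7,9}; col 7 has {2,3,4,5,6,7}; box has {2,4,5,6} → only 8 remains.
row 5, column 9 = 3: row 5 has {1,2,4,5,6,7,8,9}; col 9 has {2,5,7}; box has {2,4,5,6,8} → only 3 remains.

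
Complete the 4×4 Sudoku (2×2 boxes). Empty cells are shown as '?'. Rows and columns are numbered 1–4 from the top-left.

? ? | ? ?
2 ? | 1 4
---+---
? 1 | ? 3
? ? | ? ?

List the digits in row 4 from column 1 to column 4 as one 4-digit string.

3241

r1c4 = 2 (sole candidate).
r2c2 = 3 (sole candidate).
r3c1 = 4 (sole candidate).
r3c3 = 2 (sole candidate).
r4c1 = 3: row 4 has {}; col 1 has {2,4}; box has {1,4} → only 3 remains.
r4c2 = 2: row 4 has {3}; col 2 has {1,3}; box has {1,3,4} → only 2 remains.
r4c3 = 4: row 4 has {2,3}; col 3 has {1,2}; box has {2,3} → only 4 remains.
r4c4 = 1: row 4 has {2,3,4}; col 4 has {2,3,4}; box has {2,3,4} → only 1 remains.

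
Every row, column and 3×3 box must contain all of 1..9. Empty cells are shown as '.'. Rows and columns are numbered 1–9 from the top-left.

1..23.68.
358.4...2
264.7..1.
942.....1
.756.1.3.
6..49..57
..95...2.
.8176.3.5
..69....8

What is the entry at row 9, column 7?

7

row 1, column 2 = 9: row 1 has {1,2,3,6,8}; col 2 has {4,5,6,7,8}; box has {1,2,3,4,5,6,8} → only 9 remains.
row 1, column 3 = 7: row 1 has {1,2,3,6,8,9}; col 3 has {1,2,4,5,6,8,9}; box has {1,2,3,4,5,6,8,9} → only 7 remains.
row 1, column 6 = 5: row 1 has {1,2,3,6,7,8,9}; col 6 has {1}; box has {2,3,4,7} → only 5 remains.
row 1, column 9 = 4: row 1 has {1,2,3,5,6,7,8,9}; col 9 has {1,2,5,7,8}; box has {1,2,6,8} → only 4 remains.
row 2, column 4 = 1: row 2 has {2,3,4,5,8}; col 4 has {2,4,5,6,7,9}; box has {2,3,4,5,7} → only 1 remains.
row 3, column 4 = 8: row 3 has {1,2,4,6,7}; col 4 has {1,2,4,5,6,7,9}; box has {1,2,3,4,5,7} → only 8 remains.
row 3, column 6 = 9: row 3 has {1,2,4,6,7,8}; col 6 has {1,5}; box has {1,2,3,4,5,7,8} → only 9 remains.
row 3, column 7 = 5: row 3 has {1,2,4,6,7,8,9}; col 7 has {3,6}; box has {1,2,4,6,8} → only 5 remains.
row 3, column 9 = 3: row 3 has {1,2,4,5,6,7,8,9}; col 9 has {1,2,4,5,7,8}; box has {1,2,4,5,6,8} → only 3 remains.
row 4, column 4 = 3: row 4 has {1,2,4,9}; col 4 has {1,2,4,5,6,7,8,9}; box has {1,4,6,9} → only 3 remains.
row 4, column 7 = 8: row 4 has {1,2,3,4,9}; col 7 has {3,5,6}; box has {1,3,5,7} → only 8 remains.
row 4, column 8 = 6: row 4 has {1,2,3,4,8,9}; col 8 has {1,2,3,5,8}; box has {1,3,5,7,8} → only 6 remains.
row 5, column 1 = 8: row 5 has {1,3,5,6,7}; col 1 has {1,2,3,6,9}; box has {2,4,5,6,7,9} → only 8 remains.
row 5, column 5 = 2: row 5 has {1,3,5,6,7,8}; col 5 has {3,4,6,7,9}; box has {1,3,4,6,9} → only 2 remains.
row 5, column 9 = 9: row 5 has {1,2,3,5,6,7,8}; col 9 has {1,2,3,4,5,7,8}; box has {1,3,5,6,7,8} → only 9 remains.
row 6, column 3 = 3: row 6 has {4,5,6,7,9}; col 3 has {1,2,4,5,6,7,8,9}; box has {2,4,5,6,7,8,9} → only 3 remains.
row 6, column 6 = 8: row 6 has {3,4,5,6,7,9}; col 6 has {1,5,9}; box has {1,2,3,4,6,9} → only 8 remains.
row 6, column 7 = 2: row 6 has {3,4,5,6,7,8,9}; col 7 has {3,5,6,8}; box has {1,3,5,6,7,8,9} → only 2 remains.
row 7, column 2 = 3: row 7 has {2,5,9}; col 2 has {4,5,6,7,8,9}; box has {1,6,8,9} → only 3 remains.
row 7, column 6 = 4: row 7 has {2,3,5,9}; col 6 has {1,5,8,9}; box has {5,6,7,9} → only 4 remains.
row 7, column 9 = 6: row 7 has {2,3,4,5,9}; col 9 has {1,2,3,4,5,7,8,9}; box has {2,3,5,8} → only 6 remains.
row 8, column 1 = 4: row 8 has {1,3,5,6,7,8}; col 1 has {1,2,3,6,8,9}; box has {1,3,6,8,9} → only 4 remains.
row 8, column 6 = 2: row 8 has {1,3,4,5,6,7,8}; col 6 has {1,4,5,8,9}; box has {4,5,6,7,9} → only 2 remains.
row 8, column 8 = 9: row 8 has {1,2,3,4,5,6,7,8}; col 8 has {1,2,3,5,6,8}; box has {2,3,5,6,8} → only 9 remains.
row 9, column 2 = 2: row 9 has {6,8,9}; col 2 has {3,4,5,6,7,8,9}; box has {1,3,4,6,8,9} → only 2 remains.
row 9, column 5 = 1: row 9 has {2,6,8,9}; col 5 has {2,3,4,6,7,9}; box has {2,4,5,6,7,9} → only 1 remains.
row 9, column 6 = 3: row 9 has {1,2,6,8,9}; col 6 has {1,2,4,5,8,9}; box has {1,2,4,5,6,7,9} → only 3 remains.
row 2, column 6 = 6: row 2 has {1,2,3,4,5,8}; col 6 has {1,2,3,4,5,8,9}; box has {1,2,3,4,5,7,8,9} → only 6 remains.
row 2, column 8 = 7: row 2 has {1,2,3,4,5,6,8}; col 8 has {1,2,3,5,6,8,9}; box has {1,2,3,4,5,6,8} → only 7 remains.
row 4, column 5 = 5: row 4 has {1,2,3,4,6,8,9}; col 5 has {1,2,3,4,6,7,9}; box has {1,2,3,4,6,8,9} → only 5 remains.
row 4, column 6 = 7: row 4 has {1,2,3,4,5,6,8,9}; col 6 has {1,2,3,4,5,6,8,9}; box has {1,2,3,4,5,6,8,9} → only 7 remains.
row 5, column 7 = 4: row 5 has {1,2,3,5,6,7,8,9}; col 7 has {2,3,5,6,8}; box has {1,2,3,5,6,7,8,9} → only 4 remains.
row 6, column 2 = 1: row 6 has {2,3,4,5,6,7,8,9}; col 2 has {2,3,4,5,6,7,8,9}; box has {2,3,4,5,6,7,8,9} → only 1 remains.
row 7, column 1 = 7: row 7 has {2,3,4,5,6,9}; col 1 has {1,2,3,4,6,8,9}; box has {1,2,3,4,6,8,9} → only 7 remains.
row 7, column 5 = 8: row 7 has {2,3,4,5,6,7,9}; col 5 has {1,2,3,4,5,6,7,9}; box has {1,2,3,4,5,6,7,9} → only 8 remains.
row 7, column 7 = 1: row 7 has {2,3,4,5,6,7,8,9}; col 7 has {2,3,4,5,6,8}; box has {2,3,5,6,8,9} → only 1 remains.
row 9, column 1 = 5: row 9 has {1,2,3,6,8,9}; col 1 has {1,2,3,4,6,7,8,9}; box has {1,2,3,4,6,7,8,9} → only 5 remains.
row 9, column 7 = 7: row 9 has {1,2,3,5,6,8,9}; col 7 has {1,2,3,4,5,6,8}; box has {1,2,3,5,6,8,9} → only 7 remains.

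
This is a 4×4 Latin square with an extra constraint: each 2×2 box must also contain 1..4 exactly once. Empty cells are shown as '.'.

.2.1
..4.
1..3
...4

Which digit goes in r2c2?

r1c3 = 3 (sole candidate).
r2c1 = 3 (sole candidate).
r2c2 = 1: row 2 has {3,4}; col 2 has {2}; box has {2,3} → only 1 remains.

1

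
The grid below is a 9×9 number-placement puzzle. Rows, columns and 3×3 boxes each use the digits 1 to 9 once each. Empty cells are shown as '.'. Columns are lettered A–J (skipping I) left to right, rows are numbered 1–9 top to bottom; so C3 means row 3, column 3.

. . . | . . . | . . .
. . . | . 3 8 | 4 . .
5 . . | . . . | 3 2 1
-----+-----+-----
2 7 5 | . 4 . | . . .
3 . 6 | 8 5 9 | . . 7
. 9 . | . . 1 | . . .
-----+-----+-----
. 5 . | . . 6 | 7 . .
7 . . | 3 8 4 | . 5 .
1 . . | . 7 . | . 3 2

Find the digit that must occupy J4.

8

F3 = 7: row 3 has {1,2,3,5}; col 6 has {1,4,6,8,9}; box has {3,8} → only 7 remains.
D4 = 6: row 4 has {2,4,5,7}; col 4 has {3,8}; box has {1,4,5,8,9} → only 6 remains.
F4 = 3: row 4 has {2,4,5,6,7}; col 6 has {1,4,6,7,8,9}; box has {1,4,5,6,8,9} → only 3 remains.
E6 = 2: row 6 has {1,9}; col 5 has {3,4,5,7,8}; box has {1,3,4,5,6,8,9} → only 2 remains.
F9 = 5: row 9 has {1,2,3,7}; col 6 has {1,3,4,6,7,8,9}; box has {3,4,6,7,8} → only 5 remains.
F1 = 2: row 1 has {}; col 6 has {1,3,4,5,6,7,8,9}; box has {3,7,8} → only 2 remains.
D6 = 7: row 6 has {1,2,9}; col 4 has {3,6,8}; box has {1,2,3,4,5,6,8,9} → only 7 remains.
D9 = 9: row 9 has {1,2,3,5,7}; col 4 has {3,6,7,8}; box has {3,4,5,6,7,8} → only 9 remains.
D3 = 4: row 3 has {1,2,3,5,7}; col 4 has {3,6,7,8,9}; box has {2,3,7,8} → only 4 remains.
E7 = 1: row 7 has {5,6,7}; col 5 has {2,3,4,5,7,8}; box has {3,4,5,6,7,8,9} → only 1 remains.
D7 = 2: row 7 has {1,5,6,7}; col 4 has {3,4,6,7,8,9}; box has {1,3,4,5,6,7,8,9} → only 2 remains.
G5 = 2: in row 5, 2 can only go here (every other open cell in that row sees a 2).
J6 = 3: in row 6, 3 can only go here (every other open cell in that row sees a 3).
G6 = 5: in row 6, 5 can only go here (every other open cell in that row sees a 5).
H6 = 6: in row 6, 6 can only go here (every other open cell in that row sees a 6).
C7 = 3: in row 7, 3 can only go here (every other open cell in that row sees a 3).
B1 = 3: in row 1, 3 can only go here (every other open cell in that row sees a 3).
G8 = 1: in row 8, 1 can only go here (every other open cell in that row sees a 1).
H4 = 1: in row 4, 1 can only go here (every other open cell in that row sees a 1).
H5 = 4: row 5 has {2,3,5,6,7,8,9}; col 8 has {1,2,3,5,6}; box has {1,2,3,5,6,7} → only 4 remains.
B5 = 1: row 5 has {2,3,4,5,6,7,8,9}; col 2 has {3,5,7,9}; box has {2,3,5,6,7,9} → only 1 remains.
B9 = 4: in column 2, 4 can only go here (every other open cell in that column sees a 4).
C9 = 8: row 9 has {1,2,3,4,5,7,9}; col 3 has {3,5,6}; box has {1,3,4,5,7} → only 8 remains.
G9 = 6: row 9 has {1,2,3,4,5,7,8,9}; col 7 has {1,2,3,4,5,7}; box has {1,2,3,5,7} → only 6 remains.
C3 = 9: row 3 has {1,2,3,4,5,7}; col 3 has {3,5,6,8}; box has {3,5} → only 9 remains.
E3 = 6: row 3 has {1,2,3,4,5,7,9}; col 5 has {1,2,3,4,5,7,8}; box has {2,3,4,7,8} → only 6 remains.
C6 = 4: row 6 has {1,2,3,5,6,7,9}; col 3 has {3,5,6,8,9}; box has {1,2,3,5,6,7,9} → only 4 remains.
A7 = 9: row 7 has {1,2,3,5,6,7}; col 1 has {1,2,3,5,7}; box has {1,3,4,5,7,8} → only 9 remains.
H7 = 8: row 7 has {1,2,3,5,6,7,9}; col 8 has {1,2,3,4,5,6}; box has {1,2,3,5,6,7} → only 8 remains.
J7 = 4: row 7 has {1,2,3,5,6,7,8,9}; col 9 has {1,2,3,7}; box has {1,2,3,5,6,7,8} → only 4 remains.
C8 = 2: row 8 has {1,3,4,5,7,8}; col 3 has {3,4,5,6,8,9}; box has {1,3,4,5,7,8,9} → only 2 remains.
J8 = 9: row 8 has {1,2,3,4,5,7,8}; col 9 has {1,2,3,4,7}; box has {1,2,3,4,5,6,7,8} → only 9 remains.
E1 = 9: row 1 has {2,3}; col 5 has {1,2,3,4,5,6,7,8}; box has {2,3,4,6,7,8} → only 9 remains.
G1 = 8: row 1 has {2,3,9}; col 7 has {1,2,3,4,5,6,7}; box has {1,2,3,4} → only 8 remains.
H1 = 7: row 1 has {2,3,8,9}; col 8 has {1,2,3,4,5,6,8}; box has {1,2,3,4,8} → only 7 remains.
A2 = 6: row 2 has {3,4,8}; col 1 has {1,2,3,5,7,9}; box has {3,5,9} → only 6 remains.
B2 = 2: row 2 has {3,4,6,8}; col 2 has {1,3,4,5,7,9}; box has {3,5,6,9} → only 2 remains.
H2 = 9: row 2 has {2,3,4,6,8}; col 8 has {1,2,3,4,5,6,7,8}; box has {1,2,3,4,7,8} → only 9 remains.
J2 = 5: row 2 has {2,3,4,6,8,9}; col 9 has {1,2,3,4,7,9}; box has {1,2,3,4,7,8,9} → only 5 remains.
B3 = 8: row 3 has {1,2,3,4,5,6,7,9}; col 2 has {1,2,3,4,5,7,9}; box has {2,3,5,6,9} → only 8 remains.
G4 = 9: row 4 has {1,2,3,4,5,6,7}; col 7 has {1,2,3,4,5,6,7,8}; box has {1,2,3,4,5,6,7} → only 9 remains.
J4 = 8: row 4 has {1,2,3,4,5,6,7,9}; col 9 has {1,2,3,4,5,7,9}; box has {1,2,3,4,5,6,7,9} → only 8 remains.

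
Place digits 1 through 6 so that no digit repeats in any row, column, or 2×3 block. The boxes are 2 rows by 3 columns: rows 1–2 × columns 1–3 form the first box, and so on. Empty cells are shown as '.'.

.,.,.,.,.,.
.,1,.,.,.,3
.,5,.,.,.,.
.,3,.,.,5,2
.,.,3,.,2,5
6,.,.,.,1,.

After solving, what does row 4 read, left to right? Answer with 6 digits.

436152

row 5, column 2 = 4 (sole candidate).
row 5, column 4 = 6 (sole candidate).
row 6, column 2 = 2 (sole candidate).
row 6, column 3 = 5 (sole candidate).
row 6, column 6 = 4 (sole candidate).
row 1, column 2 = 6 (sole candidate).
row 1, column 5 = 4 (sole candidate).
row 1, column 6 = 1 (sole candidate).
row 2, column 5 = 6 (sole candidate).
row 3, column 5 = 3 (sole candidate).
row 3, column 6 = 6 (sole candidate).
row 5, column 1 = 1 (sole candidate).
row 6, column 4 = 3 (sole candidate).
row 1, column 3 = 2 (sole candidate).
row 1, column 4 = 5 (sole candidate).
row 2, column 3 = 4 (sole candidate).
row 2, column 4 = 2 (sole candidate).
row 3, column 3 = 1 (sole candidate).
row 3, column 4 = 4 (sole candidate).
row 4, column 1 = 4: row 4 has {2,3,5}; col 1 has {1,6}; box has {1,3,5} → only 4 remains.
row 4, column 3 = 6: row 4 has {2,3,4,5}; col 3 has {1,2,3,4,5}; box has {1,3,4,5} → only 6 remains.
row 4, column 4 = 1: row 4 has {2,3,4,5,6}; col 4 has {2,3,4,5,6}; box has {2,3,4,5,6} → only 1 remains.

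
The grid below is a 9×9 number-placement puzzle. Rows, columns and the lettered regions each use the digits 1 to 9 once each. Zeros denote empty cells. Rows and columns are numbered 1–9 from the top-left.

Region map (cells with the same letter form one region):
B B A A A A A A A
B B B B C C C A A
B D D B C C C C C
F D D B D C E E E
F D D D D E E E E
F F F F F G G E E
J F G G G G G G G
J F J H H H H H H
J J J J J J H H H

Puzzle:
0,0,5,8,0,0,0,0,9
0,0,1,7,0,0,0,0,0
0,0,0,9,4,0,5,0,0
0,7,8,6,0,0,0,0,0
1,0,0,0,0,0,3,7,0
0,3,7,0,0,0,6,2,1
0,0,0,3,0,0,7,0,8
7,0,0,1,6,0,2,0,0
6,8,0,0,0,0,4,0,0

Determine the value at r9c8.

9

r1c7 = 1: row 1 has {5,8,9}; col 7 has {2,3,4,5,6,7}; region has {5,8,9} → only 1 remains.
r4c7 = 9: row 4 has {6,7,8}; col 7 has {1,2,3,4,5,6,7}; region has {1,2,3,7} → only 9 remains.
r2c7 = 8: row 2 has {1,7}; col 7 has {1,2,3,4,5,6,7,9}; region has {4,5} → only 8 remains.
r3c1 = 8: in row 3, 8 can only go here (every other open cell in that row sees an 8).
r5c6 = 8: in row 5, 8 can only go here (every other open cell in that row sees an 8).
r6c5 = 8: in row 6, 8 can only go here (every other open cell in that row sees an 8).
r7c2 = 6: in row 7, 6 can only go here (every other open cell in that row sees a 6).
r8c8 = 8: in row 8, 8 can only go here (every other open cell in that row sees an 8).
r9c9 = 7: in row 9, 7 can only go here (every other open cell in that row sees a 7).
r3c6 = 7: in row 3, 7 can only go here (every other open cell in that row sees a 7).
r1c5 = 7: in row 1, 7 can only go here (every other open cell in that row sees a 7).
r3c2 = 1: in column 2, 1 can only go here (every other open cell in that column sees a 1).
r4c6 = 1: in row 4, 1 can only go here (every other open cell in that row sees a 1).
r4c5 = 3: in row 4, 3 can only go here (every other open cell in that row sees a 3).
r4c1 = 2: in row 4, 2 can only go here (every other open cell in that row sees a 2).
r9c5 = 1: in row 9, 1 can only go here (every other open cell in that row sees a 1).
r7c8 = 1: in row 7, 1 can only go here (every other open cell in that row sees a 1).
r9c8 = 9: in column 8, 9 can only go here (every other open cell in that column sees a 9).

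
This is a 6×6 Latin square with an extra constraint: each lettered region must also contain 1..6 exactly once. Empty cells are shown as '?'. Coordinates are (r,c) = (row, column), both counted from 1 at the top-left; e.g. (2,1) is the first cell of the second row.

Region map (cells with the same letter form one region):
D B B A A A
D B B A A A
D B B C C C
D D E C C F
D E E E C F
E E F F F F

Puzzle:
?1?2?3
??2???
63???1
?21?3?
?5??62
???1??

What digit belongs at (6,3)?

3

(1,3) = 6 (hidden single in row 1).
(2,2) = 4 (sole candidate).
(3,3) = 5 (sole candidate).
(3,4) = 4 (sole candidate).
(3,5) = 2 (sole candidate).
(4,4) = 5 (sole candidate).
(5,4) = 3 (sole candidate).
(6,2) = 6 (sole candidate).
(2,4) = 6 (sole candidate).
(2,6) = 5 (sole candidate).
(4,1) = 4 (sole candidate).
(4,6) = 6 (sole candidate).
(5,1) = 1 (sole candidate).
(5,3) = 4 (sole candidate).
(6,1) = 2 (sole candidate).
(6,3) = 3: row 6 has {1,2,6}; col 3 has {1,2,4,5,6}; region has {1,2,6} → only 3 remains.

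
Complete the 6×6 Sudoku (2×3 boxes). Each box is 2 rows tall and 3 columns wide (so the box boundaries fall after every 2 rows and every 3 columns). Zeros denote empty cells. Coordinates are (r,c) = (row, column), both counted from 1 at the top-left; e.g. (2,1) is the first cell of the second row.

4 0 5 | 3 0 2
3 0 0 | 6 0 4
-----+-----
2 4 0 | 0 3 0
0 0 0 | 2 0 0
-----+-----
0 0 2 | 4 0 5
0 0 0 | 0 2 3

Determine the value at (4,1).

(1,5) = 1 (sole candidate).
(2,3) = 1 (sole candidate).
(2,5) = 5 (sole candidate).
(3,3) = 6 (sole candidate).
(3,6) = 1 (sole candidate).
(4,3) = 3 (sole candidate).
(4,6) = 6 (sole candidate).
(5,5) = 6 (sole candidate).
(6,3) = 4 (sole candidate).
(6,4) = 1 (sole candidate).
(1,2) = 6 (sole candidate).
(2,2) = 2 (sole candidate).
(3,4) = 5 (sole candidate).
(4,5) = 4 (sole candidate).
(5,1) = 1 (sole candidate).
(5,2) = 3 (sole candidate).
(6,2) = 5 (sole candidate).
(4,1) = 5: row 4 has {2,3,4,6}; col 1 has {1,2,3,4}; box has {2,3,4,6} → only 5 remains.

5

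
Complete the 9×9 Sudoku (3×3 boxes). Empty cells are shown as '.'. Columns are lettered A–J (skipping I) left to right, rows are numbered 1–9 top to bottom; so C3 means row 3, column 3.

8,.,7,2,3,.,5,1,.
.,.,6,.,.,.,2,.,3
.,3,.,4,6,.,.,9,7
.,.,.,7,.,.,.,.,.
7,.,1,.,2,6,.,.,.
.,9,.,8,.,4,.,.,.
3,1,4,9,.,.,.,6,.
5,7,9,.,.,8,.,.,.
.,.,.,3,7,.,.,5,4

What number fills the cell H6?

B1 = 4: row 1 has {1,2,3,5,7,8}; col 2 has {1,3,7,9}; box has {3,6,7,8} → only 4 remains.
F1 = 9: row 1 has {1,2,3,4,5,7,8}; col 6 has {4,6,8}; box has {2,3,4,6} → only 9 remains.
J1 = 6: row 1 has {1,2,3,4,5,7,8,9}; col 9 has {3,4,7}; box has {1,2,3,5,7,9} → only 6 remains.
B2 = 5: row 2 has {2,3,6}; col 2 has {1,3,4,7,9}; box has {3,4,6,7,8} → only 5 remains.
D2 = 1: row 2 has {2,3,5,6}; col 4 has {2,3,4,7,8,9}; box has {2,3,4,6,9} → only 1 remains.
E2 = 8: row 2 has {1,2,3,5,6}; col 5 has {2,3,6,7}; box has {1,2,3,4,6,9} → only 8 remains.
F2 = 7: row 2 has {1,2,3,5,6,8}; col 6 has {4,6,8,9}; box has {1,2,3,4,6,8,9} → only 7 remains.
H2 = 4: row 2 has {1,2,3,5,6,7,8}; col 8 has {1,5,6,9}; box has {1,2,3,5,6,7,9} → only 4 remains.
C3 = 2: row 3 has {3,4,6,7,9}; col 3 has {1,4,6,7,9}; box has {3,4,5,6,7,8} → only 2 remains.
F3 = 5: row 3 has {2,3,4,6,7,9}; col 6 has {4,6,7,8,9}; box has {1,2,3,4,6,7,8,9} → only 5 remains.
G3 = 8: row 3 has {2,3,4,5,6,7,9}; col 7 has {2,5}; box has {1,2,3,4,5,6,7,9} → only 8 remains.
B5 = 8: row 5 has {1,2,6,7}; col 2 has {1,3,4,5,7,9}; box has {1,7,9} → only 8 remains.
D5 = 5: row 5 has {1,2,6,7,8}; col 4 has {1,2,3,4,7,8,9}; box has {2,4,6,7,8} → only 5 remains.
H5 = 3: row 5 has {1,2,5,6,7,8}; col 8 has {1,4,5,6,9}; box has {} → only 3 remains.
J5 = 9: row 5 has {1,2,3,5,6,7,8}; col 9 has {3,4,6,7}; box has {3} → only 9 remains.
E6 = 1: row 6 has {4,8,9}; col 5 has {2,3,6,7,8}; box has {2,4,5,6,7,8} → only 1 remains.
E7 = 5: row 7 has {1,3,4,6,9}; col 5 has {1,2,3,6,7,8}; box has {3,7,8,9} → only 5 remains.
F7 = 2: row 7 has {1,3,4,5,6,9}; col 6 has {4,5,6,7,8,9}; box has {3,5,7,8,9} → only 2 remains.
G7 = 7: row 7 has {1,2,3,4,5,6,9}; col 7 has {2,5,8}; box has {4,5,6} → only 7 remains.
J7 = 8: row 7 has {1,2,3,4,5,6,7,9}; col 9 has {3,4,6,7,9}; box has {4,5,6,7} → only 8 remains.
D8 = 6: row 8 has {5,7,8,9}; col 4 has {1,2,3,4,5,7,8,9}; box has {2,3,5,7,8,9} → only 6 remains.
E8 = 4: row 8 has {5,6,7,8,9}; col 5 has {1,2,3,5,6,7,8}; box has {2,3,5,6,7,8,9} → only 4 remains.
H8 = 2: row 8 has {4,5,6,7,8,9}; col 8 has {1,3,4,5,6,9}; box has {4,5,6,7,8} → only 2 remains.
J8 = 1: row 8 has {2,4,5,6,7,8,9}; col 9 has {3,4,6,7,8,9}; box has {2,4,5,6,7,8} → only 1 remains.
C9 = 8: row 9 has {3,4,5,7}; col 3 has {1,2,4,6,7,9}; box has {1,3,4,5,7,9} → only 8 remains.
F9 = 1: row 9 has {3,4,5,7,8}; col 6 has {2,4,5,6,7,8,9}; box has {2,3,4,5,6,7,8,9} → only 1 remains.
G9 = 9: row 9 has {1,3,4,5,7,8}; col 7 has {2,5,7,8}; box has {1,2,4,5,6,7,8} → only 9 remains.
A2 = 9: row 2 has {1,2,3,4,5,6,7,8}; col 1 has {3,5,7,8}; box has {2,3,4,5,6,7,8} → only 9 remains.
A3 = 1: row 3 has {2,3,4,5,6,7,8,9}; col 1 has {3,5,7,8,9}; box has {2,3,4,5,6,7,8,9} → only 1 remains.
E4 = 9: row 4 has {7}; col 5 has {1,2,3,4,5,6,7,8}; box has {1,2,4,5,6,7,8} → only 9 remains.
F4 = 3: row 4 has {7,9}; col 6 has {1,2,4,5,6,7,8,9}; box has {1,2,4,5,6,7,8,9} → only 3 remains.
H4 = 8: row 4 has {3,7,9}; col 8 has {1,2,3,4,5,6,9}; box has {3,9} → only 8 remains.
G5 = 4: row 5 has {1,2,3,5,6,7,8,9}; col 7 has {2,5,7,8,9}; box has {3,8,9} → only 4 remains.
G6 = 6: row 6 has {1,4,8,9}; col 7 has {2,4,5,7,8,9}; box has {3,4,8,9} → only 6 remains.
H6 = 7: row 6 has {1,4,6,8,9}; col 8 has {1,2,3,4,5,6,8,9}; box has {3,4,6,8,9} → only 7 remains.

7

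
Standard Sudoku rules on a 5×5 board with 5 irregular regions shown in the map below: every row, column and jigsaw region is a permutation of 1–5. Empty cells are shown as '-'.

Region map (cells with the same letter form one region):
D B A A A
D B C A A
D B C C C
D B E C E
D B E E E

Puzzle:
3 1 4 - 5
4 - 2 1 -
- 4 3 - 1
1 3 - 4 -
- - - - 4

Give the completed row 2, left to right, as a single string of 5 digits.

45213

row 1, column 4 = 2: row 1 has {1,3,4,5}; col 4 has {1,4}; region has {1,4,5} → only 2 remains.
row 2, column 2 = 5: row 2 has {1,2,4}; col 2 has {1,3,4}; region has {1,3,4} → only 5 remains.
row 2, column 5 = 3: row 2 has {1,2,4,5}; col 5 has {1,4,5}; region has {1,2,4,5} → only 3 remains.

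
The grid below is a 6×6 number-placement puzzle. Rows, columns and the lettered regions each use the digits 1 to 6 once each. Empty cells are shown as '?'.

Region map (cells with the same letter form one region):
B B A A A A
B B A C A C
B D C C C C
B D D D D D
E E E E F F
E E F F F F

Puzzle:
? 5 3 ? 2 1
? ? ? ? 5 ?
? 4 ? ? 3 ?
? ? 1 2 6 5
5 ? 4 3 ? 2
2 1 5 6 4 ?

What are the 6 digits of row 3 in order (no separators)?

142536

row 1, column 4 = 4: row 1 has {1,2,3,5}; col 4 has {2,3,6}; region has {1,2,3,5} → only 4 remains.
row 2, column 3 = 6: row 2 has {5}; col 3 has {1,3,4,5}; region has {1,2,3,4,5} → only 6 remains.
row 2, column 4 = 1: row 2 has {5,6}; col 4 has {2,3,4,6}; region has {3} → only 1 remains.
row 2, column 6 = 4: row 2 has {1,5,6}; col 6 has {1,2,5}; region has {1,3} → only 4 remains.
row 3, column 3 = 2: row 3 has {3,4}; col 3 has {1,3,4,5,6}; region has {1,3,4} → only 2 remains.
row 3, column 4 = 5: row 3 has {2,3,4}; col 4 has {1,2,3,4,6}; region has {1,2,3,4} → only 5 remains.
row 3, column 6 = 6: row 3 has {2,3,4,5}; col 6 has {1,2,4,5}; region has {1,2,3,4,5} → only 6 remains.
row 4, column 2 = 3: row 4 has {1,2,5,6}; col 2 has {1,4,5}; region has {1,2,4,5,6} → only 3 remains.
row 5, column 2 = 6: row 5 has {2,3,4,5}; col 2 has {1,3,4,5}; region has {1,2,3,4,5} → only 6 remains.
row 5, column 5 = 1: row 5 has {2,3,4,5,6}; col 5 has {2,3,4,5,6}; region has {2,4,5,6} → only 1 remains.
row 6, column 6 = 3: row 6 has {1,2,4,5,6}; col 6 has {1,2,4,5,6}; region has {1,2,4,5,6} → only 3 remains.
row 1, column 1 = 6: row 1 has {1,2,3,4,5}; col 1 has {2,5}; region has {5} → only 6 remains.
row 2, column 1 = 3: row 2 has {1,4,5,6}; col 1 has {2,5,6}; region has {5,6} → only 3 remains.
row 2, column 2 = 2: row 2 has {1,3,4,5,6}; col 2 has {1,3,4,5,6}; region has {3,5,6} → only 2 remains.
row 3, column 1 = 1: row 3 has {2,3,4,5,6}; col 1 has {2,3,5,6}; region has {2,3,5,6} → only 1 remains.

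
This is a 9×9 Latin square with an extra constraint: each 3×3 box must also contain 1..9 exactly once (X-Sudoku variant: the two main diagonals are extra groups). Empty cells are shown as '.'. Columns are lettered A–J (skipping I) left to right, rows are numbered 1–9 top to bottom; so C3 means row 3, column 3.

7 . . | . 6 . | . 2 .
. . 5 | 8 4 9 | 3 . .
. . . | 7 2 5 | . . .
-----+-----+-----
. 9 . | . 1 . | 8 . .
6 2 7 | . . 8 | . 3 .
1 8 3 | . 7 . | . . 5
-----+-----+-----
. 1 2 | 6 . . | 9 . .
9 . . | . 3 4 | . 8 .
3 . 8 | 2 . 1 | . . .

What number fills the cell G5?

1

F1 = 3 (sole candidate).
A2 = 2 (sole candidate).
B2 = 6 (sole candidate).
C4 = 4 (sole candidate).
F4 = 6 (sole candidate).
H4 = 7 (sole candidate).
J4 = 2 (sole candidate).
E5 = 5 (sole candidate).
F6 = 2 (sole candidate).
E7 = 8 (sole candidate).
F7 = 7 (sole candidate).
B8 = 7 (sole candidate).
C8 = 6 (sole candidate).
D8 = 5 (sole candidate).
J8 = 1 (sole candidate).
E9 = 9 (sole candidate).
J9 = 4 (sole candidate).
B1 = 4 (sole candidate).
D1 = 1 (sole candidate).
G1 = 5 (sole candidate).
H2 = 1 (sole candidate).
J2 = 7 (sole candidate).
A3 = 8 (sole candidate).
B3 = 3 (sole candidate).
C3 = 1 (sole candidate).
G3 = 4 (sole candidate).
A4 = 5 (sole candidate).
D4 = 3 (sole candidate).
G5 = 1: row 5 has {2,3,5,6,7,8}; col 7 has {3,4,5,8,9}; box has {2,3,5,7,8} → only 1 remains.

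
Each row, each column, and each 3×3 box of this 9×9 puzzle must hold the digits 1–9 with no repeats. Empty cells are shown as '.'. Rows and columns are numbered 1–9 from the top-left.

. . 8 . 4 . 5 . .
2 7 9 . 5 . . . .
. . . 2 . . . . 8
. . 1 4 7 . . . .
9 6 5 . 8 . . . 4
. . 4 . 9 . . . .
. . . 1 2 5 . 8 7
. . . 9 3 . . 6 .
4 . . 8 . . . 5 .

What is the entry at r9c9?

r5c4 = 3: row 5 has {4,5,6,8,9}; col 4 has {1,2,4,8,9}; box has {4,7,8,9} → only 3 remains.
r9c5 = 6: row 9 has {4,5,8}; col 5 has {2,3,4,5,7,8,9}; box has {1,2,3,5,8,9} → only 6 remains.
r9c6 = 7: row 9 has {4,5,6,8}; col 6 has {5}; box has {1,2,3,5,6,8,9} → only 7 remains.
r2c4 = 6: row 2 has {2,5,7,9}; col 4 has {1,2,3,4,8,9}; box has {2,4,5} → only 6 remains.
r3c5 = 1: row 3 has {2,8}; col 5 has {2,3,4,5,6,7,8,9}; box has {2,4,5,6} → only 1 remains.
r6c4 = 5: row 6 has {4,9}; col 4 has {1,2,3,4,6,8,9}; box has {3,4,7,8,9} → only 5 remains.
r8c6 = 4: row 8 has {3,6,9}; col 6 has {5,7}; box has {1,2,3,5,6,7,8,9} → only 4 remains.
r1c4 = 7: row 1 has {4,5,8}; col 4 has {1,2,3,4,5,6,8,9}; box has {1,2,4,5,6} → only 7 remains.
r2c6 = 8: in row 2, 8 can only go here (every other open cell in that row sees an 8).
r4c9 = 5: in row 4, 5 can only go here (every other open cell in that row sees a 5).
r7c7 = 4: in row 7, 4 can only go here (every other open cell in that row sees a 4).
r2c8 = 4: in row 2, 4 can only go here (every other open cell in that row sees a 4).
r3c2 = 4: in row 3, 4 can only go here (every other open cell in that row sees a 4).
r3c1 = 5: in row 3, 5 can only go here (every other open cell in that row sees a 5).
r7c2 = 9: in row 7, 9 can only go here (every other open cell in that row sees a 9).
r8c2 = 5: in row 8, 5 can only go here (every other open cell in that row sees a 5).
r8c1 = 8: in row 8, 8 can only go here (every other open cell in that row sees an 8).
r4c1 = 3: row 4 has {1,4,5,7}; col 1 has {2,4,5,8,9}; box has {1,4,5,6,9} → only 3 remains.
r6c1 = 7: row 6 has {4,5,9}; col 1 has {2,3,4,5,8,9}; box has {1,3,4,5,6,9} → only 7 remains.
r7c1 = 6: row 7 has {1,2,4,5,7,8,9}; col 1 has {2,3,4,5,7,8,9}; box has {4,5,8,9} → only 6 remains.
r7c3 = 3: row 7 has {1,2,4,5,6,7,8,9}; col 3 has {1,4,5,8,9}; box has {4,5,6,8,9} → only 3 remains.
r9c3 = 2: row 9 has {4,5,6,7,8}; col 3 has {1,3,4,5,8,9}; box has {3,4,5,6,8,9} → only 2 remains.
r1c1 = 1: row 1 has {4,5,7,8}; col 1 has {2,3,4,5,6,7,8,9}; box has {2,4,5,7,8,9} → only 1 remains.
r1c2 = 3: row 1 has {1,4,5,7,8}; col 2 has {4,5,6,7,9}; box has {1,2,4,5,7,8,9} → only 3 remains.
r1c6 = 9: row 1 has {1,3,4,5,7,8}; col 6 has {4,5,7,8}; box has {1,2,4,5,6,7,8} → only 9 remains.
r1c8 = 2: row 1 has {1,3,4,5,7,8,9}; col 8 has {4,5,6,8}; box has {4,5,8} → only 2 remains.
r1c9 = 6: row 1 has {1,2,3,4,5,7,8,9}; col 9 has {4,5,7,8}; box has {2,4,5,8} → only 6 remains.
r3c3 = 6: row 3 has {1,2,4,5,8}; col 3 has {1,2,3,4,5,8,9}; box has {1,2,3,4,5,7,8,9} → only 6 remains.
r3c6 = 3: row 3 has {1,2,4,5,6,8}; col 6 has {4,5,7,8,9}; box has {1,2,4,5,6,7,8,9} → only 3 remains.
r4c8 = 9: row 4 has {1,3,4,5,7}; col 8 has {2,4,5,6,8}; box has {4,5} → only 9 remains.
r8c3 = 7: row 8 has {3,4,5,6,8,9}; col 3 has {1,2,3,4,5,6,8,9}; box has {2,3,4,5,6,8,9} → only 7 remains.
r9c2 = 1: row 9 has {2,4,5,6,7,8}; col 2 has {3,4,5,6,7,9}; box has {2,3,4,5,6,7,8,9} → only 1 remains.
r3c8 = 7: row 3 has {1,2,3,4,5,6,8}; col 8 has {2,4,5,6,8,9}; box has {2,4,5,6,8} → only 7 remains.
r5c8 = 1: row 5 has {3,4,5,6,8,9}; col 8 has {2,4,5,6,7,8,9}; box has {4,5,9} → only 1 remains.
r6c8 = 3: row 6 has {4,5,7,9}; col 8 has {1,2,4,5,6,7,8,9}; box has {1,4,5,9} → only 3 remains.
r6c9 = 2: row 6 has {3,4,5,7,9}; col 9 has {4,5,6,7,8}; box has {1,3,4,5,9} → only 2 remains.
r8c9 = 1: row 8 has {3,4,5,6,7,8,9}; col 9 has {2,4,5,6,7,8}; box has {4,5,6,7,8} → only 1 remains.
r2c9 = 3: row 2 has {2,4,5,6,7,8,9}; col 9 has {1,2,4,5,6,7,8}; box has {2,4,5,6,7,8} → only 3 remains.
r3c7 = 9: row 3 has {1,2,3,4,5,6,7,8}; col 7 has {4,5}; box has {2,3,4,5,6,7,8} → only 9 remains.
r5c6 = 2: row 5 has {1,3,4,5,6,8,9}; col 6 has {3,4,5,7,8,9}; box has {3,4,5,7,8,9} → only 2 remains.
r5c7 = 7: row 5 has {1,2,3,4,5,6,8,9}; col 7 has {4,5,9}; box has {1,2,3,4,5,9} → only 7 remains.
r6c2 = 8: row 6 has {2,3,4,5,7,9}; col 2 has {1,3,4,5,6,7,9}; box has {1,3,4,5,6,7,9} → only 8 remains.
r6c7 = 6: row 6 has {2,3,4,5,7,8,9}; col 7 has {4,5,7,9}; box has {1,2,3,4,5,7,9} → only 6 remains.
r8c7 = 2: row 8 has {1,3,4,5,6,7,8,9}; col 7 has {4,5,6,7,9}; box has {1,4,5,6,7,8} → only 2 remains.
r9c7 = 3: row 9 has {1,2,4,5,6,7,8}; col 7 has {2,4,5,6,7,9}; box has {1,2,4,5,6,7,8} → only 3 remains.
r9c9 = 9: row 9 has {1,2,3,4,5,6,7,8}; col 9 has {1,2,3,4,5,6,7,8}; box has {1,2,3,4,5,6,7,8} → only 9 remains.

9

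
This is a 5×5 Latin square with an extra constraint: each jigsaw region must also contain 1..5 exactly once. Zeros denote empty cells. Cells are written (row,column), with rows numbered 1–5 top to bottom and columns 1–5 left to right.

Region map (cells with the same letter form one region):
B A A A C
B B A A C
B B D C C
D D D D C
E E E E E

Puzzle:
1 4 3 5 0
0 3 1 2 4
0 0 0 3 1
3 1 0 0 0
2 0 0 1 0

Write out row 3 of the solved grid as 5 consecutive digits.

42531

(1,5) = 2: row 1 has {1,3,4,5}; col 5 has {1,4}; region has {1,3,4} → only 2 remains.
(2,1) = 5: row 2 has {1,2,3,4}; col 1 has {1,2,3}; region has {1,3} → only 5 remains.
(3,1) = 4: row 3 has {1,3}; col 1 has {1,2,3,5}; region has {1,3,5} → only 4 remains.
(3,2) = 2: row 3 has {1,3,4}; col 2 has {1,3,4}; region has {1,3,4,5} → only 2 remains.
(3,3) = 5: row 3 has {1,2,3,4}; col 3 has {1,3}; region has {1,3} → only 5 remains.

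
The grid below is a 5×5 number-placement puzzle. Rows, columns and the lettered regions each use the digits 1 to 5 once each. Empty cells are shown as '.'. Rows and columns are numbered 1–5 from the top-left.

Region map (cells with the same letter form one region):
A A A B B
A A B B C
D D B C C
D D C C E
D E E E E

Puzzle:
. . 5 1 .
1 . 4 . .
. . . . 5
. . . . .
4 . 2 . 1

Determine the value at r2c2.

2

r3c3 = 3 (sole candidate).
r4c3 = 1 (sole candidate).
r1c5 = 2 (sole candidate).
r2c4 = 5 (sole candidate).
r2c5 = 3 (sole candidate).
r3c1 = 2 (sole candidate).
r3c2 = 1 (sole candidate).
r3c4 = 4 (sole candidate).
r4c4 = 2 (sole candidate).
r4c5 = 4 (sole candidate).
r5c4 = 3 (sole candidate).
r1c1 = 3 (sole candidate).
r1c2 = 4 (sole candidate).
r2c2 = 2: row 2 has {1,3,4,5}; col 2 has {1,4}; region has {1,3,4,5} → only 2 remains.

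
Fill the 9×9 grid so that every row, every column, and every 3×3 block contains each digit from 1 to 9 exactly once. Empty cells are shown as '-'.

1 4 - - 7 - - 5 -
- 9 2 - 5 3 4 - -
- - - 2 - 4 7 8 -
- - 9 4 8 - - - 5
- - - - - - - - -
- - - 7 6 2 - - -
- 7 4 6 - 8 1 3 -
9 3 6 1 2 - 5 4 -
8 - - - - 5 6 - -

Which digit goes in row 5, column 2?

1

row 2, column 4 = 8: row 2 has {2,3,4,5,9}; col 4 has {1,2,4,6,7}; box has {2,3,4,5,7} → only 8 remains.
row 4, column 6 = 1: row 4 has {4,5,8,9}; col 6 has {2,3,4,5,8}; box has {2,4,6,7,8} → only 1 remains.
row 5, column 6 = 9: row 5 has {}; col 6 has {1,2,3,4,5,8}; box has {1,2,4,6,7,8} → only 9 remains.
row 7, column 5 = 9: row 7 has {1,3,4,6,7,8}; col 5 has {2,5,6,7,8}; box has {1,2,5,6,8} → only 9 remains.
row 7, column 9 = 2: row 7 has {1,3,4,6,7,8,9}; col 9 has {5}; box has {1,3,4,5,6} → only 2 remains.
row 8, column 6 = 7: row 8 has {1,2,3,4,5,6,9}; col 6 has {1,2,3,4,5,8,9}; box has {1,2,5,6,8,9} → only 7 remains.
row 8, column 9 = 8: row 8 has {1,2,3,4,5,6,7,9}; col 9 has {2,5}; box has {1,2,3,4,5,6} → only 8 remains.
row 9, column 3 = 1: row 9 has {5,6,8}; col 3 has {2,4,6,9}; box has {3,4,6,7,8,9} → only 1 remains.
row 9, column 4 = 3: row 9 has {1,5,6,8}; col 4 has {1,2,4,6,7,8}; box has {1,2,5,6,7,8,9} → only 3 remains.
row 9, column 5 = 4: row 9 has {1,3,5,6,8}; col 5 has {2,5,6,7,8,9}; box has {1,2,3,5,6,7,8,9} → only 4 remains.
row 1, column 4 = 9: row 1 has {1,4,5,7}; col 4 has {1,2,3,4,6,7,8}; box has {2,3,4,5,7,8} → only 9 remains.
row 1, column 6 = 6: row 1 has {1,4,5,7,9}; col 6 has {1,2,3,4,5,7,8,9}; box has {2,3,4,5,7,8,9} → only 6 remains.
row 1, column 9 = 3: row 1 has {1,4,5,6,7,9}; col 9 has {2,5,8}; box has {4,5,7,8} → only 3 remains.
row 3, column 5 = 1: row 3 has {2,4,7,8}; col 5 has {2,4,5,6,7,8,9}; box has {2,3,4,5,6,7,8,9} → only 1 remains.
row 5, column 4 = 5: row 5 has {9}; col 4 has {1,2,3,4,6,7,8,9}; box has {1,2,4,6,7,8,9} → only 5 remains.
row 5, column 5 = 3: row 5 has {5,9}; col 5 has {1,2,4,5,6,7,8,9}; box has {1,2,4,5,6,7,8,9} → only 3 remains.
row 7, column 1 = 5: row 7 has {1,2,3,4,6,7,8,9}; col 1 has {1,8,9}; box has {1,3,4,6,7,8,9} → only 5 remains.
row 9, column 2 = 2: row 9 has {1,3,4,5,6,8}; col 2 has {3,4,7,9}; box has {1,3,4,5,6,7,8,9} → only 2 remains.
row 1, column 3 = 8: row 1 has {1,3,4,5,6,7,9}; col 3 has {1,2,4,6,9}; box has {1,2,4,9} → only 8 remains.
row 1, column 7 = 2: row 1 has {1,3,4,5,6,7,8,9}; col 7 has {1,4,5,6,7}; box has {3,4,5,7,8} → only 2 remains.
row 4, column 2 = 6: row 4 has {1,4,5,8,9}; col 2 has {2,3,4,7,9}; box has {9} → only 6 remains.
row 4, column 7 = 3: row 4 has {1,4,5,6,8,9}; col 7 has {1,2,4,5,6,7}; box has {5} → only 3 remains.
row 5, column 3 = 7: row 5 has {3,5,9}; col 3 has {1,2,4,6,8,9}; box has {6,9} → only 7 remains.
row 5, column 7 = 8: row 5 has {3,5,7,9}; col 7 has {1,2,3,4,5,6,7}; box has {3,5} → only 8 remains.
row 6, column 7 = 9: row 6 has {2,6,7}; col 7 has {1,2,3,4,5,6,7,8}; box has {3,5,8} → only 9 remains.
row 6, column 8 = 1: row 6 has {2,6,7,9}; col 8 has {3,4,5,8}; box has {3,5,8,9} → only 1 remains.
row 6, column 9 = 4: row 6 has {1,2,6,7,9}; col 9 has {2,3,5,8}; box has {1,3,5,8,9} → only 4 remains.
row 2, column 8 = 6: row 2 has {2,3,4,5,8,9}; col 8 has {1,3,4,5,8}; box has {2,3,4,5,7,8} → only 6 remains.
row 2, column 9 = 1: row 2 has {2,3,4,5,6,8,9}; col 9 has {2,3,4,5,8}; box has {2,3,4,5,6,7,8} → only 1 remains.
row 3, column 2 = 5: row 3 has {1,2,4,7,8}; col 2 has {2,3,4,6,7,9}; box has {1,2,4,8,9} → only 5 remains.
row 3, column 3 = 3: row 3 has {1,2,4,5,7,8}; col 3 has {1,2,4,6,7,8,9}; box has {1,2,4,5,8,9} → only 3 remains.
row 3, column 9 = 9: row 3 has {1,2,3,4,5,7,8}; col 9 has {1,2,3,4,5,8}; box has {1,2,3,4,5,6,7,8} → only 9 remains.
row 4, column 1 = 2: row 4 has {1,3,4,5,6,8,9}; col 1 has {1,5,8,9}; box has {6,7,9} → only 2 remains.
row 4, column 8 = 7: row 4 has {1,2,3,4,5,6,8,9}; col 8 has {1,3,4,5,6,8}; box has {1,3,4,5,8,9} → only 7 remains.
row 5, column 1 = 4: row 5 has {3,5,7,8,9}; col 1 has {1,2,5,8,9}; box has {2,6,7,9} → only 4 remains.
row 5, column 2 = 1: row 5 has {3,4,5,7,8,9}; col 2 has {2,3,4,5,6,7,9}; box has {2,4,6,7,9} → only 1 remains.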